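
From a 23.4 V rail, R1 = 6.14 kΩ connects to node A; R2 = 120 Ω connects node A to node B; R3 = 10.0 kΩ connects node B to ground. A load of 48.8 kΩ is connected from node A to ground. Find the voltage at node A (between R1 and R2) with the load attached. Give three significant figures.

Below node A the series string R2+R3 = 10120 Ω sits in parallel with the 48800 Ω load: 8382 Ω.
V_A = 23.4 × 8382/(6140 + 8382) = 13.5 V.

V ≈ 13.5 V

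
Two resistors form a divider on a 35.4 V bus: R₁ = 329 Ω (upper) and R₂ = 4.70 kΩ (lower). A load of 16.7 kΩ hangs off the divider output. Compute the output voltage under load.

The load sits in parallel with R₂: R₂‖R_L = (4700 × 16700) / (4700 + 16700) = 3668 Ω.
V_out = 35.4 × 3668 / (329 + 3668) = 35.4 × 3668/3997 = 32.5 V.

V_out ≈ 32.5 V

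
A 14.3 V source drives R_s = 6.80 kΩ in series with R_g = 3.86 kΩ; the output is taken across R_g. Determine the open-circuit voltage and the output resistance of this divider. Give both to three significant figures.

V_th is the open-circuit tap voltage: 14.3 × 3.86/(6.80 + 3.86) = 5.18 V.
With the supply zeroed, R_s and R_g appear in parallel from the tap: R_th = R_s‖R_g = (6.80 × 3.86)/10.66 = 2.46 kΩ.

V_th = 5.18 V, R_th = 2.46 kΩ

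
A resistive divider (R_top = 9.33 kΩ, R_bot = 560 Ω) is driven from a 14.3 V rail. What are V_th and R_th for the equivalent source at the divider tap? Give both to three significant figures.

V_th = 0.810 V, R_th = 528 Ω

V_th is the open-circuit tap voltage: 14.3 × 560/(9330 + 560) = 0.810 V.
With the supply zeroed, R_top and R_bot appear in parallel from the tap: R_th = R_top‖R_bot = (9330 × 560)/9890 = 528 Ω.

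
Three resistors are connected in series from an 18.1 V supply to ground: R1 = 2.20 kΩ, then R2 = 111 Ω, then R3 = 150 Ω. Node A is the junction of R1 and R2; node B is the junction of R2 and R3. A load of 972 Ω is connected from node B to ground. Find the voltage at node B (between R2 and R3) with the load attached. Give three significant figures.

V ≈ 0.964 V

At node B, R3 is in parallel with the load: R3‖R_L = 129.9 Ω.
Below node A the resistance is R2 + (R3‖R_L) = 240.9 Ω, so V_A = 18.1 × 240.9/2441 = 1.787 V.
Then V_B = V_A × (R3‖R_L)/(R2 + R3‖R_L) = 1.787 × 129.9/240.9 = 0.964 V.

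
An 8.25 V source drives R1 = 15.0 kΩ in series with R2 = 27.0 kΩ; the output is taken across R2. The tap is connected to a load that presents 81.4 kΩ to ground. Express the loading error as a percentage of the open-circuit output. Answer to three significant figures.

The divider's output (Thévenin) resistance is R1‖R2 = 9.643 kΩ.
Fractional drop under load = R_th/(R_th + R_L) = 9.643 / (9.643 + 81.4) = 0.1059.
So the output falls by 10.6 %.

10.6 %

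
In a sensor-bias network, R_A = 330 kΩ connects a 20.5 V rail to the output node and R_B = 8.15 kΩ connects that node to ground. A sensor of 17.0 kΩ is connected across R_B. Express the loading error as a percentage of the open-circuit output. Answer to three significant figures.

31.9 %

Unloaded V = 20.5 × 8.15/338.1 = 0.4941 V.
Loaded: R_B‖R_L = 5.509 kΩ, giving V = 20.5 × 5.509/335.5 = 0.3366 V.
Drop = (0.4941 − 0.3366) / 0.4941 = 31.9 %.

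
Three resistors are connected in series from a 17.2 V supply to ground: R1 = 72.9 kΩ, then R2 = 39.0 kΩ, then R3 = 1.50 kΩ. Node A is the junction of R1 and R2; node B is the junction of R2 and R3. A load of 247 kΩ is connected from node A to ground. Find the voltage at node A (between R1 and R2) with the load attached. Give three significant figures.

Below node A the series string R2+R3 = 40.50 kΩ sits in parallel with the 247 kΩ load: 34.79 kΩ.
V_A = 17.2 × 34.79/(72.9 + 34.79) = 5.56 V.

V ≈ 5.56 V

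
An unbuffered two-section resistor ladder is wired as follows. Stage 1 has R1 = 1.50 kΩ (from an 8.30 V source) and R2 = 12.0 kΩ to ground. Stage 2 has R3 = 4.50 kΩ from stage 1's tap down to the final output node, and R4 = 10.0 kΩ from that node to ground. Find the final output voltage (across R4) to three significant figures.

V_out ≈ 4.66 V

Stage 2 presents R3+R4 = 14.50 kΩ as a load on stage 1's tap.
Stage 1's lower leg becomes R2‖(R3+R4) = 6.566 kΩ, so V_mid = 8.30 × 6.566/8.066 = 6.756 V.
Stage 2 is itself unloaded: V_out = V_mid × R4/(R3+R4) = 6.756 × 10.0/14.50 = 4.66 V.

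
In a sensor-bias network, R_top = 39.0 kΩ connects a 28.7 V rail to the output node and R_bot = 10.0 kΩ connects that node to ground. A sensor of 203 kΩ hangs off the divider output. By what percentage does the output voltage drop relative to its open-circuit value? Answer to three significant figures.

3.77 %

The divider's output (Thévenin) resistance is R_top‖R_bot = 7.959 kΩ.
Fractional drop under load = R_th/(R_th + R_L) = 7.959 / (7.959 + 203) = 0.03773.
So the output falls by 3.77 %.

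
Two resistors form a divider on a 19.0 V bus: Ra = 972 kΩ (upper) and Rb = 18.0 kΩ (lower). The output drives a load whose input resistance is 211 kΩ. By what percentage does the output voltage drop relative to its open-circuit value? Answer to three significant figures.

7.73 %

The divider's output (Thévenin) resistance is Ra‖Rb = 17.67 kΩ.
Fractional drop under load = R_th/(R_th + R_L) = 17.67 / (17.67 + 211) = 0.07728.
So the output falls by 7.73 %.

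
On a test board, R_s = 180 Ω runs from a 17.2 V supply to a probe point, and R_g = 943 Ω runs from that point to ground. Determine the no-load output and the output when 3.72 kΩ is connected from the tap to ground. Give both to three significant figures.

Unloaded: 14.4 V; loaded: 13.9 V

Open-circuit: V = 17.2 × 943/(180 + 943) = 14.4 V.
With the load, R_g becomes R_g‖R_L = 752.3 Ω, so V = 17.2 × 752.3/932.3 = 13.9 V.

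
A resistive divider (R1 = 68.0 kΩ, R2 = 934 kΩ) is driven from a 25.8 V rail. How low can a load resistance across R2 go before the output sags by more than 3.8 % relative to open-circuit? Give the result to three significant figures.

Output resistance R_th = R1‖R2 = (68.0 × 934)/1002 = 63.39 kΩ.
The fractional drop is R_th/(R_th + R_L); requiring this ≤ 0.0380 gives R_L ≥ R_th(1/0.0380 − 1) = 63.39 × 25.32 = 1.60 MΩ.

R_L(min) ≈ 1.60 MΩ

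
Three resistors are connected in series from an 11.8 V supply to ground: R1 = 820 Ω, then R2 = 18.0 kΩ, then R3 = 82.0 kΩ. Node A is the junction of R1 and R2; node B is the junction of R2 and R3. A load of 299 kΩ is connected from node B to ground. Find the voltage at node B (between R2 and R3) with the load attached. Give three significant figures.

At node B, R3 is in parallel with the load: R3‖R_L = 64350 Ω.
Below node A the resistance is R2 + (R3‖R_L) = 82350 Ω, so V_A = 11.8 × 82350/83170 = 11.68 V.
Then V_B = V_A × (R3‖R_L)/(R2 + R3‖R_L) = 11.68 × 64350/82350 = 9.13 V.

V ≈ 9.13 V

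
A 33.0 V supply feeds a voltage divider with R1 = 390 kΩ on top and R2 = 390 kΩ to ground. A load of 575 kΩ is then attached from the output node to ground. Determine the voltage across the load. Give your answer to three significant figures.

The load sits in parallel with R2: R2‖R_L = (390 × 575) / (390 + 575) = 232.4 kΩ.
V_out = 33.0 × 232.4 / (390 + 232.4) = 33.0 × 232.4/622.4 = 12.3 V.

V_out ≈ 12.3 V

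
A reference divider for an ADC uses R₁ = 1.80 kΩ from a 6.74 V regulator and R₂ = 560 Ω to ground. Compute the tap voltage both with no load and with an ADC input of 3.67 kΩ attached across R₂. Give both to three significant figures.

Open-circuit: V = 6.74 × 560/(1800 + 560) = 1.60 V.
With the load, R₂ becomes R₂‖R_L = 485.9 Ω, so V = 6.74 × 485.9/2286 = 1.43 V.

Unloaded: 1.60 V; loaded: 1.43 V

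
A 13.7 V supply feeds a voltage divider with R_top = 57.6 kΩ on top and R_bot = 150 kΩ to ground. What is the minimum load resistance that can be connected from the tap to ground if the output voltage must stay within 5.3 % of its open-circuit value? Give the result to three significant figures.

R_L(min) ≈ 744 kΩ

Output resistance R_th = R_top‖R_bot = (57.6 × 150)/207.6 = 41.62 kΩ.
The fractional drop is R_th/(R_th + R_L); requiring this ≤ 0.0530 gives R_L ≥ R_th(1/0.0530 − 1) = 41.62 × 17.87 = 744 kΩ.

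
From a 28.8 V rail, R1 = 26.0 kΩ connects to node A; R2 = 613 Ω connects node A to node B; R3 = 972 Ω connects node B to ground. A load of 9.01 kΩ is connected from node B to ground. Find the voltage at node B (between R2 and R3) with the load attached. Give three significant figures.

At node B, R3 is in parallel with the load: R3‖R_L = 877.4 Ω.
Below node A the resistance is R2 + (R3‖R_L) = 1490 Ω, so V_A = 28.8 × 1490/27490 = 1.561 V.
Then V_B = V_A × (R3‖R_L)/(R2 + R3‖R_L) = 1.561 × 877.4/1490 = 0.919 V.

V ≈ 0.919 V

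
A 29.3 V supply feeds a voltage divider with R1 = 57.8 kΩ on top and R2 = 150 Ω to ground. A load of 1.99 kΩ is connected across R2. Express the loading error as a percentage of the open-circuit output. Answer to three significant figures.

6.99 %

The divider's output (Thévenin) resistance is R1‖R2 = 149.6 Ω.
Fractional drop under load = R_th/(R_th + R_L) = 149.6 / (149.6 + 1990) = 0.06992.
So the output falls by 6.99 %.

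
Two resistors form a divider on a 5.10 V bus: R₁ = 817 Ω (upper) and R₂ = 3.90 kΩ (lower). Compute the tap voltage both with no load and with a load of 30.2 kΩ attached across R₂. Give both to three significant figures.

Unloaded: 4.22 V; loaded: 4.12 V

Open-circuit: V = 5.10 × 3900/(817 + 3900) = 4.22 V.
With the load, R₂ becomes R₂‖R_L = 3454 Ω, so V = 5.10 × 3454/4271 = 4.12 V.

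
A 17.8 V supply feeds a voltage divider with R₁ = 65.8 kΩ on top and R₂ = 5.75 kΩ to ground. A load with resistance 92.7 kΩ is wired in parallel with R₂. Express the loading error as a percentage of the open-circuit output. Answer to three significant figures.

5.40 %

The divider's output (Thévenin) resistance is R₁‖R₂ = 5.288 kΩ.
Fractional drop under load = R_th/(R_th + R_L) = 5.288 / (5.288 + 92.7) = 0.05396.
So the output falls by 5.40 %.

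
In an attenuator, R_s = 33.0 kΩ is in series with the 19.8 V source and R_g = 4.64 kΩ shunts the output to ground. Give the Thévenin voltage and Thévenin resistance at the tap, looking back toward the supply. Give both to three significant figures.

V_th is the open-circuit tap voltage: 19.8 × 4.64/(33.0 + 4.64) = 2.44 V.
With the supply zeroed, R_s and R_g appear in parallel from the tap: R_th = R_s‖R_g = (33.0 × 4.64)/37.64 = 4.07 kΩ.

V_th = 2.44 V, R_th = 4.07 kΩ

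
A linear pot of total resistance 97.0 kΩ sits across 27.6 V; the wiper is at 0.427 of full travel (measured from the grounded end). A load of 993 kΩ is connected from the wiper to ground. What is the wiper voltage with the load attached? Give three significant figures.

The wiper splits the pot into (1−α)R = 55.58 kΩ above and αR = 41.42 kΩ below.
Lower section ‖ load = 39.76 kΩ.
V_wiper = 27.6 × 39.76/(55.58 + 39.76) = 11.5 V.

V ≈ 11.5 V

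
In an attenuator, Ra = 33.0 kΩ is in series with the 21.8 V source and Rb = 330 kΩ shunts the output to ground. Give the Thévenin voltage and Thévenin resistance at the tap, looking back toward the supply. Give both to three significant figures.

V_th is the open-circuit tap voltage: 21.8 × 330/(33.0 + 330) = 19.8 V.
With the supply zeroed, Ra and Rb appear in parallel from the tap: R_th = Ra‖Rb = (33.0 × 330)/363.0 = 30.0 kΩ.

V_th = 19.8 V, R_th = 30.0 kΩ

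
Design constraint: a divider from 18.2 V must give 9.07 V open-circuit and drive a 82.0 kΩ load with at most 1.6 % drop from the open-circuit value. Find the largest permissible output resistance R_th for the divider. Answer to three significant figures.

Loading drop = R_th/(R_th + R_L) ≤ 0.0160, so R_th ≤ R_L · ε/(1−ε) = 82.0 kΩ × 0.0160/0.9840 = 1.33 kΩ.
(Any R1, R2 with R2/(R1+R2) = 0.498 and R1‖R2 ≤ 1.33 kΩ will meet the spec.)

R_th ≤ 1.33 kΩ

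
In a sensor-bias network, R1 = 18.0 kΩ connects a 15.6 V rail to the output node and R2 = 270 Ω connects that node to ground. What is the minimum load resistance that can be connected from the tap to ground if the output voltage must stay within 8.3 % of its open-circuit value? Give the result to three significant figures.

Output resistance R_th = R1‖R2 = (18000 × 270)/18270 = 266.0 Ω.
The fractional drop is R_th/(R_th + R_L); requiring this ≤ 0.0830 gives R_L ≥ R_th(1/0.0830 − 1) = 266.0 × 11.05 = 2.94 kΩ.

R_L(min) ≈ 2.94 kΩ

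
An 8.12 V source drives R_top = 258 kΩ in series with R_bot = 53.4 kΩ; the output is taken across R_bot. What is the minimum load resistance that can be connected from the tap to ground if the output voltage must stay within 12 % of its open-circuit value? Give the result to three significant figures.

Output resistance R_th = R_top‖R_bot = (258 × 53.4)/311.4 = 44.24 kΩ.
The fractional drop is R_th/(R_th + R_L); requiring this ≤ 0.120 gives R_L ≥ R_th(1/0.120 − 1) = 44.24 × 7.333 = 324 kΩ.

R_L(min) ≈ 324 kΩ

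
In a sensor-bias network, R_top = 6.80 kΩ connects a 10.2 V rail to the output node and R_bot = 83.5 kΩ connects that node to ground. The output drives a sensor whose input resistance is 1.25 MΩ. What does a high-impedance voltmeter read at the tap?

The load sits in parallel with R_bot: R_bot‖R_L = (83.5 × 1250) / (83.5 + 1250) = 78.27 kΩ.
V_out = 10.2 × 78.27 / (6.80 + 78.27) = 10.2 × 78.27/85.07 = 9.38 V.

V_out ≈ 9.38 V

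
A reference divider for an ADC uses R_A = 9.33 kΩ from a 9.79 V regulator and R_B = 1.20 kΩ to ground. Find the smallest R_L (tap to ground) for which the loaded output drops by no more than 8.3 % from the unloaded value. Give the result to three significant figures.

Output resistance R_th = R_A‖R_B = (9.33 × 1.20)/10.53 = 1.063 kΩ.
The fractional drop is R_th/(R_th + R_L); requiring this ≤ 0.0830 gives R_L ≥ R_th(1/0.0830 − 1) = 1.063 × 11.05 = 11.7 kΩ.

R_L(min) ≈ 11.7 kΩ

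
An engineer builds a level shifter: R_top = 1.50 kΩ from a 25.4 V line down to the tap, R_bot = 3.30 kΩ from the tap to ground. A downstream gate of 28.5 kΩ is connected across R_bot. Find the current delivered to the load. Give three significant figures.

I_L ≈ 0.591 mA

R_bot‖R_L = 2.958 kΩ; V_out = 25.4 × 2.958/4.458 = 16.85 V.
I_L = V_out / R_L = 16.85 / 28.5 kΩ = 0.591 mA.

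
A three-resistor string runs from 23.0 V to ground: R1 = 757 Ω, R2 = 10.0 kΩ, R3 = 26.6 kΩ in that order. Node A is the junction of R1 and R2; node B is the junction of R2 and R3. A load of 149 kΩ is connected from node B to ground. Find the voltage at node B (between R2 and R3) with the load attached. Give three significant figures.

V ≈ 15.6 V

At node B, R3 is in parallel with the load: R3‖R_L = 22570 Ω.
Below node A the resistance is R2 + (R3‖R_L) = 32570 Ω, so V_A = 23.0 × 32570/33330 = 22.48 V.
Then V_B = V_A × (R3‖R_L)/(R2 + R3‖R_L) = 22.48 × 22570/32570 = 15.6 V.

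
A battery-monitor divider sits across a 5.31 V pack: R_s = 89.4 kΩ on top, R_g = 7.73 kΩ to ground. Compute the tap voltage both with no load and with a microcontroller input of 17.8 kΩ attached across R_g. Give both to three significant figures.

Unloaded: 0.423 V; loaded: 0.302 V

Open-circuit: V = 5.31 × 7.73/(89.4 + 7.73) = 0.423 V.
With the load, R_g becomes R_g‖R_L = 5.390 kΩ, so V = 5.31 × 5.390/94.79 = 0.302 V.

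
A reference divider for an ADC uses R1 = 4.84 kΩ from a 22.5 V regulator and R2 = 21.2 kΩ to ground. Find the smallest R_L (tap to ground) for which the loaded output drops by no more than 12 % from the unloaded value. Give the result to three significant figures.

Output resistance R_th = R1‖R2 = (4.84 × 21.2)/26.04 = 3.940 kΩ.
The fractional drop is R_th/(R_th + R_L); requiring this ≤ 0.120 gives R_L ≥ R_th(1/0.120 − 1) = 3.940 × 7.333 = 28.9 kΩ.

R_L(min) ≈ 28.9 kΩ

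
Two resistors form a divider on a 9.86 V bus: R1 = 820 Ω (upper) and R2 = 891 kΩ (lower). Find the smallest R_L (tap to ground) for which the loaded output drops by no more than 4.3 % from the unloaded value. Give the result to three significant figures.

R_L(min) ≈ 18.2 kΩ

Output resistance R_th = R1‖R2 = (820 × 891000)/891800 = 819.2 Ω.
The fractional drop is R_th/(R_th + R_L); requiring this ≤ 0.0430 gives R_L ≥ R_th(1/0.0430 − 1) = 819.2 × 22.26 = 18.2 kΩ.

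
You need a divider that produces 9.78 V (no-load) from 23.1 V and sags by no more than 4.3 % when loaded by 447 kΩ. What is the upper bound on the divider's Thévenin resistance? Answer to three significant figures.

R_th ≤ 20.1 kΩ

Loading drop = R_th/(R_th + R_L) ≤ 0.0430, so R_th ≤ R_L · ε/(1−ε) = 447 kΩ × 0.0430/0.9570 = 20.1 kΩ.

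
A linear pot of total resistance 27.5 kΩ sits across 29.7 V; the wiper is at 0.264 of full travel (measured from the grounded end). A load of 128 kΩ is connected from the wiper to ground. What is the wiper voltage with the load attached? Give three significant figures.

V ≈ 7.53 V

The wiper splits the pot into (1−α)R = 20.24 kΩ above and αR = 7.260 kΩ below.
Lower section ‖ load = 6.870 kΩ.
V_wiper = 29.7 × 6.870/(20.24 + 6.870) = 7.53 V.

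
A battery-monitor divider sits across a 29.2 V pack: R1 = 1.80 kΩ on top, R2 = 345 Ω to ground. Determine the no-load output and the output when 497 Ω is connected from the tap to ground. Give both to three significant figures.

Open-circuit: V = 29.2 × 345/(1800 + 345) = 4.70 V.
With the load, R2 becomes R2‖R_L = 203.6 Ω, so V = 29.2 × 203.6/2004 = 2.97 V.

Unloaded: 4.70 V; loaded: 2.97 V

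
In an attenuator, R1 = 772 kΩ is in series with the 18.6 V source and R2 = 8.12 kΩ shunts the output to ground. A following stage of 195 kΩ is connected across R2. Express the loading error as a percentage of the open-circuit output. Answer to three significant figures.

3.96 %

The divider's output (Thévenin) resistance is R1‖R2 = 8.035 kΩ.
Fractional drop under load = R_th/(R_th + R_L) = 8.035 / (8.035 + 195) = 0.03958.
So the output falls by 3.96 %.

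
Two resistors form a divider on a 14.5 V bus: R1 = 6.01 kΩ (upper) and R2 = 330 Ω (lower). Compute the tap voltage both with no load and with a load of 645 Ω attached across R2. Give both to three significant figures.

Open-circuit: V = 14.5 × 330/(6010 + 330) = 0.755 V.
With the load, R2 becomes R2‖R_L = 218.3 Ω, so V = 14.5 × 218.3/6228 = 0.508 V.

Unloaded: 0.755 V; loaded: 0.508 V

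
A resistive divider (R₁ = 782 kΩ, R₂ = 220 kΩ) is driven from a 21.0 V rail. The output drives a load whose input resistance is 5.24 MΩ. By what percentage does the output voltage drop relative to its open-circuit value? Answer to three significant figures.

3.17 %

The divider's output (Thévenin) resistance is R₁‖R₂ = 171.7 kΩ.
Fractional drop under load = R_th/(R_th + R_L) = 171.7 / (171.7 + 5240) = 0.03173.
So the output falls by 3.17 %.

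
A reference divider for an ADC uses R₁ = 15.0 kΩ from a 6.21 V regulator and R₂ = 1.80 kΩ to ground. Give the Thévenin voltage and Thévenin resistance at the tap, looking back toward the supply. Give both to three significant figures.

V_th is the open-circuit tap voltage: 6.21 × 1.80/(15.0 + 1.80) = 0.665 V.
With the supply zeroed, R₁ and R₂ appear in parallel from the tap: R_th = R₁‖R₂ = (15.0 × 1.80)/16.80 = 1.61 kΩ.

V_th = 0.665 V, R_th = 1.61 kΩ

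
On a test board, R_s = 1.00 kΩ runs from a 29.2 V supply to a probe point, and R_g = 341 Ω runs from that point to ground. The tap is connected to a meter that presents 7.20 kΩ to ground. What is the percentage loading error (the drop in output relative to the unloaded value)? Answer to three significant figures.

The divider's output (Thévenin) resistance is R_s‖R_g = 254.3 Ω.
Fractional drop under load = R_th/(R_th + R_L) = 254.3 / (254.3 + 7200) = 0.03411.
So the output falls by 3.41 %.

3.41 %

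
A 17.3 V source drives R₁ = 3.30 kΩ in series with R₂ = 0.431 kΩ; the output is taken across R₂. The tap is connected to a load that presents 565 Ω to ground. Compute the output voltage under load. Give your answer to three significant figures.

The load sits in parallel with R₂: R₂‖R_L = (431 × 565) / (431 + 565) = 244.5 Ω.
V_out = 17.3 × 244.5 / (3300 + 244.5) = 17.3 × 244.5/3544 = 1.19 V.

V_out ≈ 1.19 V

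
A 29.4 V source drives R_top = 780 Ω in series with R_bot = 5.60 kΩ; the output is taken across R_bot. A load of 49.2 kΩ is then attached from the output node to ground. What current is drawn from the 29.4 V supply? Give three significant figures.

R_bot‖R_L = 5028 Ω, so the source sees R_top + R_bot‖R_L = 5808 Ω.
I = 29.4 V / 5808 Ω = 5.06 mA.

I ≈ 5.06 mA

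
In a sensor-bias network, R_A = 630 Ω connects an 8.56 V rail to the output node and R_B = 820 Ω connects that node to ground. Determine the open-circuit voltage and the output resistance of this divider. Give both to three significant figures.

V_th = 4.84 V, R_th = 356 Ω

V_th is the open-circuit tap voltage: 8.56 × 820/(630 + 820) = 4.84 V.
With the supply zeroed, R_A and R_B appear in parallel from the tap: R_th = R_A‖R_B = (630 × 820)/1450 = 356 Ω.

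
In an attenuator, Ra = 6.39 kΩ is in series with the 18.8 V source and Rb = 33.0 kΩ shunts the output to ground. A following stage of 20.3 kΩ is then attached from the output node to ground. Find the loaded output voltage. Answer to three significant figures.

V_out ≈ 12.5 V

The load sits in parallel with Rb: Rb‖R_L = (33.0 × 20.3) / (33.0 + 20.3) = 12.57 kΩ.
V_out = 18.8 × 12.57 / (6.39 + 12.57) = 18.8 × 12.57/18.96 = 12.5 V.
(Unloaded it would have been 15.8 V.)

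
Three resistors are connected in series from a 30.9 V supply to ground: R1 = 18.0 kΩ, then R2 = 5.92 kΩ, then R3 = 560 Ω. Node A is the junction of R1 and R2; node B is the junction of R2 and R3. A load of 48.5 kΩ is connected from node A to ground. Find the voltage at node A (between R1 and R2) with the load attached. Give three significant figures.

Below node A the series string R2+R3 = 6480 Ω sits in parallel with the 48500 Ω load: 5716 Ω.
V_A = 30.9 × 5716/(18000 + 5716) = 7.45 V.

V ≈ 7.45 V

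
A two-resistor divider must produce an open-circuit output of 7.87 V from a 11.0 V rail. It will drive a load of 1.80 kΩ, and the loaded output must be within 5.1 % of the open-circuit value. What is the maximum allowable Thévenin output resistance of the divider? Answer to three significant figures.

R_th ≤ 96.7 Ω

Loading drop = R_th/(R_th + R_L) ≤ 0.0510, so R_th ≤ R_L · ε/(1−ε) = 1.80 kΩ × 0.0510/0.9490 = 96.7 Ω.
(Any R1, R2 with R2/(R1+R2) = 0.715 and R1‖R2 ≤ 96.7 Ω will meet the spec.)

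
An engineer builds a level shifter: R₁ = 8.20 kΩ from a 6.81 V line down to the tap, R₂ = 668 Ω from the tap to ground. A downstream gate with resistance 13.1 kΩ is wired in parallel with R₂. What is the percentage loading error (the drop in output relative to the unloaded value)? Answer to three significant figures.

4.50 %

The divider's output (Thévenin) resistance is R₁‖R₂ = 617.7 Ω.
Fractional drop under load = R_th/(R_th + R_L) = 617.7 / (617.7 + 13100) = 0.04503.
So the output falls by 4.50 %.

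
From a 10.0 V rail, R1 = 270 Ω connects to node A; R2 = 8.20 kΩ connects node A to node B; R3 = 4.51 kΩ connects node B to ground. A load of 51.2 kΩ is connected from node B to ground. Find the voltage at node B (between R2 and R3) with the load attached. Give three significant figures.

At node B, R3 is in parallel with the load: R3‖R_L = 4145 Ω.
Below node A the resistance is R2 + (R3‖R_L) = 12340 Ω, so V_A = 10.0 × 12340/12610 = 9.786 V.
Then V_B = V_A × (R3‖R_L)/(R2 + R3‖R_L) = 9.786 × 4145/12340 = 3.29 V.

V ≈ 3.29 V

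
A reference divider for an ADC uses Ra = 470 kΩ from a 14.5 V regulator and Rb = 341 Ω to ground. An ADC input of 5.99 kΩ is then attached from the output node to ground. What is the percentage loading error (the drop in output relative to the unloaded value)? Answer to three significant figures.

5.38 %

The divider's output (Thévenin) resistance is Ra‖Rb = 340.8 Ω.
Fractional drop under load = R_th/(R_th + R_L) = 340.8 / (340.8 + 5990) = 0.05383.
So the output falls by 5.38 %.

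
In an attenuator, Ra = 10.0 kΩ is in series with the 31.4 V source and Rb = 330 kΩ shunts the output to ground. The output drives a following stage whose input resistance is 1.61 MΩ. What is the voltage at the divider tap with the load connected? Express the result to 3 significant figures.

V_out ≈ 30.3 V

The load sits in parallel with Rb: Rb‖R_L = (330 × 1610) / (330 + 1610) = 273.9 kΩ.
V_out = 31.4 × 273.9 / (10.0 + 273.9) = 31.4 × 273.9/283.9 = 30.3 V.
(Unloaded it would have been 30.5 V.)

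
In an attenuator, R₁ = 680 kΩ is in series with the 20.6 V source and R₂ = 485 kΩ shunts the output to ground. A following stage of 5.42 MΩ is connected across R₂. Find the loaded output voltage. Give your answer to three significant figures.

V_out ≈ 8.15 V

The load sits in parallel with R₂: R₂‖R_L = (485 × 5420) / (485 + 5420) = 445.2 kΩ.
V_out = 20.6 × 445.2 / (680 + 445.2) = 20.6 × 445.2/1125 = 8.15 V.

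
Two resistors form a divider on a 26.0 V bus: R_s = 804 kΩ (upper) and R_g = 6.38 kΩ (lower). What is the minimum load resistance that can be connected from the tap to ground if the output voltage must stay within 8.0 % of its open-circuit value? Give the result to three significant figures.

R_L(min) ≈ 72.8 kΩ

Output resistance R_th = R_s‖R_g = (804 × 6.38)/810.4 = 6.330 kΩ.
The fractional drop is R_th/(R_th + R_L); requiring this ≤ 0.0800 gives R_L ≥ R_th(1/0.0800 − 1) = 6.330 × 11.50 = 72.8 kΩ.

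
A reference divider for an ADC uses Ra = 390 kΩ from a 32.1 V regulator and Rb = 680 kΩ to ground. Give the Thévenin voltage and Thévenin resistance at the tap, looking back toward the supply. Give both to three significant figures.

V_th = 20.4 V, R_th = 248 kΩ

V_th is the open-circuit tap voltage: 32.1 × 680/(390 + 680) = 20.4 V.
With the supply zeroed, Ra and Rb appear in parallel from the tap: R_th = Ra‖Rb = (390 × 680)/1070 = 248 kΩ.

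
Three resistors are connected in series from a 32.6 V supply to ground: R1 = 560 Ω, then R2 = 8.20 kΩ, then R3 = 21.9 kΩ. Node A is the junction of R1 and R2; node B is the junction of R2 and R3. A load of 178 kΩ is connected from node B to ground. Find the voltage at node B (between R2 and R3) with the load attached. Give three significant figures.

At node B, R3 is in parallel with the load: R3‖R_L = 19500 Ω.
Below node A the resistance is R2 + (R3‖R_L) = 27700 Ω, so V_A = 32.6 × 27700/28260 = 31.95 V.
Then V_B = V_A × (R3‖R_L)/(R2 + R3‖R_L) = 31.95 × 19500/27700 = 22.5 V.

V ≈ 22.5 V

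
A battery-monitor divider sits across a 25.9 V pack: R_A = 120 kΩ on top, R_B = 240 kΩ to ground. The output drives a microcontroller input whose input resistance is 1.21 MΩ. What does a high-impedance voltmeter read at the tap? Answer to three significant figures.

The load sits in parallel with R_B: R_B‖R_L = (240 × 1210) / (240 + 1210) = 200.3 kΩ.
V_out = 25.9 × 200.3 / (120 + 200.3) = 25.9 × 200.3/320.3 = 16.2 V.
(Unloaded it would have been 17.3 V.)

V_out ≈ 16.2 V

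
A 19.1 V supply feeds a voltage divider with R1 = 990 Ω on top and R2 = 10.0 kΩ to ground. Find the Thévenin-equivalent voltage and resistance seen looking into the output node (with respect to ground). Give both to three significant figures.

V_th is the open-circuit tap voltage: 19.1 × 10000/(990 + 10000) = 17.4 V.
With the supply zeroed, R1 and R2 appear in parallel from the tap: R_th = R1‖R2 = (990 × 10000)/10990 = 901 Ω.

V_th = 17.4 V, R_th = 901 Ω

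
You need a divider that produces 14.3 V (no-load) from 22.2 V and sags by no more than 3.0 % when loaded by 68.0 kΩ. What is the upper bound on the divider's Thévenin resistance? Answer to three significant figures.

R_th ≤ 2.10 kΩ

Loading drop = R_th/(R_th + R_L) ≤ 0.0300, so R_th ≤ R_L · ε/(1−ε) = 68.0 kΩ × 0.0300/0.9700 = 2.10 kΩ.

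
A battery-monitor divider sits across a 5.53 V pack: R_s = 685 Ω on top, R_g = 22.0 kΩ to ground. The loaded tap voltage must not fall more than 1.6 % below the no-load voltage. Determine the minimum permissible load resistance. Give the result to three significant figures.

R_L(min) ≈ 40.9 kΩ

Output resistance R_th = R_s‖R_g = (685 × 22000)/22680 = 664.3 Ω.
The fractional drop is R_th/(R_th + R_L); requiring this ≤ 0.0160 gives R_L ≥ R_th(1/0.0160 − 1) = 664.3 × 61.50 = 40.9 kΩ.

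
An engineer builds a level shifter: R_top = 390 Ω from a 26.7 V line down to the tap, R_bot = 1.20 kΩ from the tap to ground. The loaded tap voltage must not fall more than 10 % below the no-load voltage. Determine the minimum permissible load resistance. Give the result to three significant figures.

R_L(min) ≈ 2.65 kΩ

Output resistance R_th = R_top‖R_bot = (390 × 1200)/1590 = 294.3 Ω.
The fractional drop is R_th/(R_th + R_L); requiring this ≤ 0.100 gives R_L ≥ R_th(1/0.100 − 1) = 294.3 × 9.000 = 2.65 kΩ.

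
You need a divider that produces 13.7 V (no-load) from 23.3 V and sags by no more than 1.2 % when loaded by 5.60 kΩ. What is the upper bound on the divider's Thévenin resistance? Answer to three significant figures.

Loading drop = R_th/(R_th + R_L) ≤ 0.0120, so R_th ≤ R_L · ε/(1−ε) = 5.60 kΩ × 0.0120/0.9880 = 68.0 Ω.
(Any R1, R2 with R2/(R1+R2) = 0.588 and R1‖R2 ≤ 68.0 Ω will meet the spec.)

R_th ≤ 68.0 Ω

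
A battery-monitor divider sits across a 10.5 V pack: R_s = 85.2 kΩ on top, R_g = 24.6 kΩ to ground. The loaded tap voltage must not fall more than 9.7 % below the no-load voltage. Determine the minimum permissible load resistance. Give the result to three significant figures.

R_L(min) ≈ 178 kΩ

Output resistance R_th = R_s‖R_g = (85.2 × 24.6)/109.8 = 19.09 kΩ.
The fractional drop is R_th/(R_th + R_L); requiring this ≤ 0.0970 gives R_L ≥ R_th(1/0.0970 − 1) = 19.09 × 9.309 = 178 kΩ.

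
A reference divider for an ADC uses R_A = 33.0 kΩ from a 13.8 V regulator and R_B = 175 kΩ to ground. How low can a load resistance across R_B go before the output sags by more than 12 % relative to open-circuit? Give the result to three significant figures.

Output resistance R_th = R_A‖R_B = (33.0 × 175)/208.0 = 27.76 kΩ.
The fractional drop is R_th/(R_th + R_L); requiring this ≤ 0.120 gives R_L ≥ R_th(1/0.120 − 1) = 27.76 × 7.333 = 204 kΩ.

R_L(min) ≈ 204 kΩ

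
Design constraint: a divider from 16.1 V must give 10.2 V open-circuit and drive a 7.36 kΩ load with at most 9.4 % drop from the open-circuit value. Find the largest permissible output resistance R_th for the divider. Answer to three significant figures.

Loading drop = R_th/(R_th + R_L) ≤ 0.0940, so R_th ≤ R_L · ε/(1−ε) = 7.36 kΩ × 0.0940/0.9060 = 764 Ω.

R_th ≤ 764 Ω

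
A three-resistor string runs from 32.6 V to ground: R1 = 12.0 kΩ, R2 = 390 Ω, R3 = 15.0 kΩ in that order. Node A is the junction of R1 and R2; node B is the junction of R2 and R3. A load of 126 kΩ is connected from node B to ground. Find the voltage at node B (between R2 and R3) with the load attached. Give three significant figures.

V ≈ 16.9 V

At node B, R3 is in parallel with the load: R3‖R_L = 13400 Ω.
Below node A the resistance is R2 + (R3‖R_L) = 13790 Ω, so V_A = 32.6 × 13790/25790 = 17.43 V.
Then V_B = V_A × (R3‖R_L)/(R2 + R3‖R_L) = 17.43 × 13400/13790 = 16.9 V.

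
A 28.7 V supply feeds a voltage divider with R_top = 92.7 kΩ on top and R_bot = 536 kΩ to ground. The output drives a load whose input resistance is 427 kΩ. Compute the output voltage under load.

The load sits in parallel with R_bot: R_bot‖R_L = (536 × 427) / (536 + 427) = 237.7 kΩ.
V_out = 28.7 × 237.7 / (92.7 + 237.7) = 28.7 × 237.7/330.4 = 20.6 V.
(Unloaded it would have been 24.5 V.)

V_out ≈ 20.6 V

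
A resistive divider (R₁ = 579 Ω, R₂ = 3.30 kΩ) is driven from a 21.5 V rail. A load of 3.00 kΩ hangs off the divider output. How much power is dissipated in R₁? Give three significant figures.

Total resistance from the source is R₁ + (R₂‖R_L) = 2150 Ω, so I = 21.5/2150 Ω = 9.998 mA.
P = I²·R₁ = (9.998 mA)² × 579 Ω = 57.9 mW.

P ≈ 57.9 mW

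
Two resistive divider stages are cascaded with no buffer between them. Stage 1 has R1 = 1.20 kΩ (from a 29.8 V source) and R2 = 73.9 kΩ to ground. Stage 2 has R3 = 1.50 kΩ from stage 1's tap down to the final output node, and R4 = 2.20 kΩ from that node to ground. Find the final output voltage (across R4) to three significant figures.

Stage 2 presents R3+R4 = 3.700 kΩ as a load on stage 1's tap.
Stage 1's lower leg becomes R2‖(R3+R4) = 3.524 kΩ, so V_mid = 29.8 × 3.524/4.724 = 22.23 V.
Stage 2 is itself unloaded: V_out = V_mid × R4/(R3+R4) = 22.23 × 2.20/3.700 = 13.2 V.

V_out ≈ 13.2 V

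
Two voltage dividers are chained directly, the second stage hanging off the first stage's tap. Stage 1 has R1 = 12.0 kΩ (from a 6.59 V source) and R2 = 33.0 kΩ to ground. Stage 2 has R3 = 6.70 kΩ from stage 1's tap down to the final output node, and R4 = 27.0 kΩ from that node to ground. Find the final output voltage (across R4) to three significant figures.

V_out ≈ 3.07 V

Stage 2 presents R3+R4 = 33.70 kΩ as a load on stage 1's tap.
Stage 1's lower leg becomes R2‖(R3+R4) = 16.67 kΩ, so V_mid = 6.59 × 16.67/28.67 = 3.832 V.
Stage 2 is itself unloaded: V_out = V_mid × R4/(R3+R4) = 3.832 × 27.0/33.70 = 3.07 V.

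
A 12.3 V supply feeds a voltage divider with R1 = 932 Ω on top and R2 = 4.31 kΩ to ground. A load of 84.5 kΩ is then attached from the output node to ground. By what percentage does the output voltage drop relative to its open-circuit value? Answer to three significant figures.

The divider's output (Thévenin) resistance is R1‖R2 = 766.3 Ω.
Fractional drop under load = R_th/(R_th + R_L) = 766.3 / (766.3 + 84500) = 0.008987.
So the output falls by 0.899 %.

0.899 %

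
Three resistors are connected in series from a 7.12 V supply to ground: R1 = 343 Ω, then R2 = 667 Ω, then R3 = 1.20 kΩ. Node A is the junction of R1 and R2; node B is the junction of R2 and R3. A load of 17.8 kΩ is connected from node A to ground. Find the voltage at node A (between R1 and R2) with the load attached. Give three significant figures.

V ≈ 5.92 V

Below node A the series string R2+R3 = 1867 Ω sits in parallel with the 17800 Ω load: 1690 Ω.
V_A = 7.12 × 1690/(343 + 1690) = 5.92 V.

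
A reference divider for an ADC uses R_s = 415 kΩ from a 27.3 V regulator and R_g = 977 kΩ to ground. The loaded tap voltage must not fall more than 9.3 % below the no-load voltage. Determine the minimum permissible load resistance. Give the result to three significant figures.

Output resistance R_th = R_s‖R_g = (415 × 977)/1392 = 291.3 kΩ.
The fractional drop is R_th/(R_th + R_L); requiring this ≤ 0.0930 gives R_L ≥ R_th(1/0.0930 − 1) = 291.3 × 9.753 = 2.84 MΩ.

R_L(min) ≈ 2.84 MΩ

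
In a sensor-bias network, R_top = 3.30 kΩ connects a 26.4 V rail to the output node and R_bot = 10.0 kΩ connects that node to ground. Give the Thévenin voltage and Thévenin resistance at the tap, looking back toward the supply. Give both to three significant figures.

V_th is the open-circuit tap voltage: 26.4 × 10.0/(3.30 + 10.0) = 19.8 V.
With the supply zeroed, R_top and R_bot appear in parallel from the tap: R_th = R_top‖R_bot = (3.30 × 10.0)/13.30 = 2.48 kΩ.

V_th = 19.8 V, R_th = 2.48 kΩ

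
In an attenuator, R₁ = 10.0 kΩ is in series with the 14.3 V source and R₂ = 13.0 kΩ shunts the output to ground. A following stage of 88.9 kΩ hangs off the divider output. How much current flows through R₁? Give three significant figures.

R₂‖R_L = 11.34 kΩ, so the source sees R₁ + R₂‖R_L = 21.34 kΩ.
I = 14.3 V / 21.34 kΩ = 0.670 mA.

I ≈ 0.670 mA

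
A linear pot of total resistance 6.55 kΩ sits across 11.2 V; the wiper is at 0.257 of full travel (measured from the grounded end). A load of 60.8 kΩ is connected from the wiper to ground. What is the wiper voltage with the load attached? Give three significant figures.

V ≈ 2.82 V

The wiper splits the pot into (1−α)R = 4.867 kΩ above and αR = 1.683 kΩ below.
Lower section ‖ load = 1.638 kΩ.
V_wiper = 11.2 × 1.638/(4.867 + 1.638) = 2.82 V.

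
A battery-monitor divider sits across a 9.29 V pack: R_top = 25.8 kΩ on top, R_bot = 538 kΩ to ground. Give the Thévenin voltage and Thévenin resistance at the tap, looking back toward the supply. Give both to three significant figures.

V_th is the open-circuit tap voltage: 9.29 × 538/(25.8 + 538) = 8.86 V.
With the supply zeroed, R_top and R_bot appear in parallel from the tap: R_th = R_top‖R_bot = (25.8 × 538)/563.8 = 24.6 kΩ.

V_th = 8.86 V, R_th = 24.6 kΩ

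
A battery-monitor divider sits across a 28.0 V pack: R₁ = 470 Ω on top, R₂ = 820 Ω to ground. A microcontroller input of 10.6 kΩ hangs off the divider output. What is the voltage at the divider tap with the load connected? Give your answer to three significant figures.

V_out ≈ 17.3 V

The load sits in parallel with R₂: R₂‖R_L = (820 × 10600) / (820 + 10600) = 761.1 Ω.
V_out = 28.0 × 761.1 / (470 + 761.1) = 28.0 × 761.1/1231 = 17.3 V.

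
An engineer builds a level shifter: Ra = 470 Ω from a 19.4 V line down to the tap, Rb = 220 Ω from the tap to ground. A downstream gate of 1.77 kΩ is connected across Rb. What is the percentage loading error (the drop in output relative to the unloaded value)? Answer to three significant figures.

7.81 %

The divider's output (Thévenin) resistance is Ra‖Rb = 149.9 Ω.
Fractional drop under load = R_th/(R_th + R_L) = 149.9 / (149.9 + 1770) = 0.07806.
So the output falls by 7.81 %.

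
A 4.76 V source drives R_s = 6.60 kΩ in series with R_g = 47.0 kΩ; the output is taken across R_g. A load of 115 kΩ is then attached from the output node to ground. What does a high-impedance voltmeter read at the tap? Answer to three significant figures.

V_out ≈ 3.97 V

The load sits in parallel with R_g: R_g‖R_L = (47.0 × 115) / (47.0 + 115) = 33.36 kΩ.
V_out = 4.76 × 33.36 / (6.60 + 33.36) = 4.76 × 33.36/39.96 = 3.97 V.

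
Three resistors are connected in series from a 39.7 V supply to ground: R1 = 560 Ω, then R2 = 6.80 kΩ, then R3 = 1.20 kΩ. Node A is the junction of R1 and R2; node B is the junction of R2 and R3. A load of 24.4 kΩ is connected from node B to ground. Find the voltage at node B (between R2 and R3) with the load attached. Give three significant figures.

V ≈ 5.34 V

At node B, R3 is in parallel with the load: R3‖R_L = 1144 Ω.
Below node A the resistance is R2 + (R3‖R_L) = 7944 Ω, so V_A = 39.7 × 7944/8504 = 37.09 V.
Then V_B = V_A × (R3‖R_L)/(R2 + R3‖R_L) = 37.09 × 1144/7944 = 5.34 V.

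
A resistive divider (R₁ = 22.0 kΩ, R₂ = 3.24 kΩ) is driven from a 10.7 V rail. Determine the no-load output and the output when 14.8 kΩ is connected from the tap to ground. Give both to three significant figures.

Unloaded: 1.37 V; loaded: 1.15 V

Open-circuit: V = 10.7 × 3.24/(22.0 + 3.24) = 1.37 V.
With the load, R₂ becomes R₂‖R_L = 2.658 kΩ, so V = 10.7 × 2.658/24.66 = 1.15 V.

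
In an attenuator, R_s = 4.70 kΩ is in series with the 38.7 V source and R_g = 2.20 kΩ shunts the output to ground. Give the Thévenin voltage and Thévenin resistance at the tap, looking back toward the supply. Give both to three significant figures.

V_th is the open-circuit tap voltage: 38.7 × 2.20/(4.70 + 2.20) = 12.3 V.
With the supply zeroed, R_s and R_g appear in parallel from the tap: R_th = R_s‖R_g = (4.70 × 2.20)/6.900 = 1.50 kΩ.

V_th = 12.3 V, R_th = 1.50 kΩ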